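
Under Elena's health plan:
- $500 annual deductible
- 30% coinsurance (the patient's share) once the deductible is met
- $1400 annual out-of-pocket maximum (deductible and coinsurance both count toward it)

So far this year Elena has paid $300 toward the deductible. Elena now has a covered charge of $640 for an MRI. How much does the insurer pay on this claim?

$308

Deductible still to meet: $500 − $300 = $200.
That leaves $640 − $200 = $440 for coinsurance.
30% of $440 = $132 falls to the patient.
Patient responsibility before any cap: $200 + $132 = $332.
Cumulative spending $300 + $332 = $632 stays under the $1400 maximum.
Insurer pays the balance: $640 − $332 = $308.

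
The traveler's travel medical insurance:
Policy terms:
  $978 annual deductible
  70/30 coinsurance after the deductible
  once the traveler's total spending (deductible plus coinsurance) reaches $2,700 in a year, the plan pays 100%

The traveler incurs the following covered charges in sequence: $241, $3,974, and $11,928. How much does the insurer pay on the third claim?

#1 ($241): fully absorbed by the deductible. Traveler owes $241 (running OOP $241). Insurer: $241 − $241 = $0.
#2 ($3,974): deductible takes $737, $3,237 remains; coinsurance $3,237 × 30% = $971.10. Traveler pays $1,708.10; OOP now $1,949.10. Plan pays $3,974 − $1,708.10 = $2,265.90.
#3 ($11,928): deductible met; 30% of $11,928 = $3,578.40. That would push OOP to $5,527.50, over the $2,700 cap, so traveler pays $2,700 − $1,949.10 = $750.90. Plan pays $11,928 − $750.90 = $11,177.10.

$11,177.10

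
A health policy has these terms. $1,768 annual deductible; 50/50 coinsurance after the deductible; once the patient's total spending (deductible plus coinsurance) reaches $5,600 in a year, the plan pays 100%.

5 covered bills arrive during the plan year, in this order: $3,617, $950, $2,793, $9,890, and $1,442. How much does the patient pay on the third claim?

$1,396.50

#1 ($3,617): $1,768 to deductible, leaving $1,849; patient's 50% is $924.50. Cost to patient: $2,692.50. OOP to date $2,692.50.
#2 ($950): deductible met; 50% of $950 = $475. Patient pays $475; OOP now $3,167.50.
#3 ($2,793): deductible already satisfied, so patient's share is 50% × $2,793 = $1,396.50. Cost to patient: $1,396.50. OOP to date $4,564.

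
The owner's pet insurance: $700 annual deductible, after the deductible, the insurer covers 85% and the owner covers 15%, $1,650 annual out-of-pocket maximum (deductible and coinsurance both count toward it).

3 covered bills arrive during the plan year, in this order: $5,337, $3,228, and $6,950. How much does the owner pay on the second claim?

$254.45

Claim 1 — $5,337: $700 to deductible, leaving $4,637; 15% of $4,637 = $695.55. Cost to owner: $1,395.55. OOP to date $1,395.55.
Claim 2 — $3,228: deductible already satisfied, so owner's share is 15% × $3,228 = $484.20. That would push OOP to $1,879.75, over the $1,650 cap, so owner pays $1,650 − $1,395.55 = $254.45.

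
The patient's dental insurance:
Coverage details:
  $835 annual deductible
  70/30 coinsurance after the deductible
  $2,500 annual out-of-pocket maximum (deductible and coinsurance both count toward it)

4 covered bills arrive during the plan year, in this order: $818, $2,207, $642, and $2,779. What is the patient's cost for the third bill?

Claim 1 — $818: fully absorbed by the deductible. Patient pays $818; OOP now $818.
Claim 2 — $2,207: deductible takes $17, $2,190 remains; patient's 30% is $657. Cost to patient: $674. OOP to date $1,492.
Claim 3 — $642: 30% coinsurance on $642 = $192.60. Patient pays $192.60; OOP now $1,684.60.

$192.60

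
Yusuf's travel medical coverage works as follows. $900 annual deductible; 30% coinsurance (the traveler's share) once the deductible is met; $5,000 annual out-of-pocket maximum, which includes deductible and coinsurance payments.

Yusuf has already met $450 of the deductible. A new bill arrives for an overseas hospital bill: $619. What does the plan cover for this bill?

$450 of the $900 deductible is already met, leaving $450.
That leaves $619 − $450 = $169 for coinsurance.
Coinsurance: $169 × 30% = $50.70.
Traveler responsibility before any cap: $450 + $50.70 = $500.70.
Total out-of-pocket so far would be $450 + $500.70 = $950.70, below the $5,000 cap — no reduction.
The insurer covers the remainder: $619 − $500.70 = $118.30.

$118.30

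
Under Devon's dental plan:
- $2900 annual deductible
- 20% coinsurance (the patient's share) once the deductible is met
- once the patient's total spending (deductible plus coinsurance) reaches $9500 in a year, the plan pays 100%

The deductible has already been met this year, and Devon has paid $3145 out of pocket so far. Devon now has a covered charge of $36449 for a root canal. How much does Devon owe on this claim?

$6355

With the deductible met, the entire $36449 is subject to coinsurance.
20% of $36449 = $7289.80 falls to the patient.
Adding $7289.80 to the $3145 already spent would give $10434.80, which exceeds the $9500 cap; the patient pays just $9500 − $3145 = $6355.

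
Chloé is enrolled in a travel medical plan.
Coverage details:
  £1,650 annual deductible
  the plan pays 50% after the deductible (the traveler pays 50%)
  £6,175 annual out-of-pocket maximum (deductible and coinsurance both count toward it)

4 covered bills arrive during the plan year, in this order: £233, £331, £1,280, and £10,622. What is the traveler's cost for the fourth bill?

#1 (£233): all of it applies to the deductible. Traveler pays £233; OOP now £233.
#2 (£331): all of it applies to the deductible. Cost to traveler: £331. OOP to date £564.
#3 (£1,280): deductible takes £1,086, £194 remains; traveler's 50% is £97. Cost to traveler: £1,183. OOP to date £1,747.
#4 (£10,622): 50% coinsurance on £10,622 = £5,311. OOP would hit £7,058 > £6,175, so the cap limits the traveler to £6,175 − £1,747 = £4,428.

£4,428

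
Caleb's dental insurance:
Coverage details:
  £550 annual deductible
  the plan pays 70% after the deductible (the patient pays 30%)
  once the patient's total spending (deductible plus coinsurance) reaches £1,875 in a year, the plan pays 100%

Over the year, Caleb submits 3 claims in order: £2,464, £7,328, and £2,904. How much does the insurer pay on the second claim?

£6,577.20

Claim 1 (£2,464): £550 finishes the deductible; £1,914 goes to coinsurance; patient's 30% is £574.20. Patient pays £1,124.20; OOP now £1,124.20. Insurer: £2,464 − £1,124.20 = £1,339.80.
Claim 2 (£7,328): 30% coinsurance on £7,328 = £2,198.40. Adding that to £1,124.20 gives £3,322.60, past the £1,875 cap; patient pays only £1,875 − £1,124.20 = £750.80. Plan pays £7,328 − £750.80 = £6,577.20.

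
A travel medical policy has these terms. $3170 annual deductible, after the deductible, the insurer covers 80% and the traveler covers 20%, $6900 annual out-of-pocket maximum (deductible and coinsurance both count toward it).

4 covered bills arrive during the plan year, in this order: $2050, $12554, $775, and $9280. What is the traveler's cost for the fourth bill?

Claim 1 — $2050: entire amount goes to the deductible. Traveler owes $2050 (running OOP $2050).
Claim 2 — $12554: deductible takes $1120, $11434 remains; coinsurance $11434 × 20% = $2286.80. Cost to traveler: $3406.80. OOP to date $5456.80.
Claim 3 — $775: deductible met; 20% of $775 = $155. Traveler pays $155; OOP now $5611.80.
Claim 4 — $9280: deductible met; 20% of $9280 = $1856. Adding that to $5611.80 gives $7467.80, past the $6900 cap; traveler pays only $6900 − $5611.80 = $1288.20.

$1288.20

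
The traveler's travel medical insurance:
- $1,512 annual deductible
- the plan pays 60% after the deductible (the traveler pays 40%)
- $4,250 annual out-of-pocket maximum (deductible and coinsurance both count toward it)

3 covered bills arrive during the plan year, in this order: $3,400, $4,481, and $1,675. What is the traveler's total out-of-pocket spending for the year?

$4,250

Claim 1 ($3,400): $1,512 finishes the deductible; $1,888 goes to coinsurance; traveler's 40% is $755.20. Cost to traveler: $2,267.20. OOP to date $2,267.20.
Claim 2 ($4,481): deductible met; 40% of $4,481 = $1,792.40. Cost to traveler: $1,792.40. OOP to date $4,059.60.
Claim 3 ($1,675): 40% coinsurance on $1,675 = $670. OOP would hit $4,729.60 > $4,250, so the cap limits the traveler to $4,250 − $4,059.60 = $190.40.
Summing the traveler's payments: $2,267.20 + $1,792.40 + $190.40 = $4,250.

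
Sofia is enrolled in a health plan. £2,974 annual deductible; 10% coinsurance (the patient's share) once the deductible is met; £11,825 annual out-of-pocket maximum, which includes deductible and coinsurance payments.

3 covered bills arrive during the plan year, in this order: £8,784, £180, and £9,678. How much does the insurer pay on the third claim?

£8,710.20

#1 (£8,784): deductible takes £2,974, £5,810 remains; patient's 10% is £581. Patient pays £3,555; OOP now £3,555. Plan pays £8,784 − £3,555 = £5,229.
#2 (£180): 10% coinsurance on £180 = £18. Patient owes £18 (running OOP £3,573). Insurer: £180 − £18 = £162.
#3 (£9,678): 10% coinsurance on £9,678 = £967.80. Patient pays £967.80; OOP now £4,540.80. Insurer: £9,678 − £967.80 = £8,710.20.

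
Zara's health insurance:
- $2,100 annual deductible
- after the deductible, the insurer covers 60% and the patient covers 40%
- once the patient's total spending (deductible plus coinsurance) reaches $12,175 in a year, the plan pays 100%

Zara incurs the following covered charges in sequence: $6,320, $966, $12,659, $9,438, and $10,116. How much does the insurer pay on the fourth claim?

$6,501

Claim 1 ($6,320): $2,100 to deductible, leaving $4,220; 40% of $4,220 = $1,688. Cost to patient: $3,788. OOP to date $3,788. Insurer: $6,320 − $3,788 = $2,532.
Claim 2 ($966): 40% coinsurance on $966 = $386.40. Patient pays $386.40; OOP now $4,174.40. Insurer: $966 − $386.40 = $579.60.
Claim 3 ($12,659): 40% coinsurance on $12,659 = $5,063.60. Cost to patient: $5,063.60. OOP to date $9,238. Plan pays $12,659 − $5,063.60 = $7,595.40.
Claim 4 ($9,438): 40% coinsurance on $9,438 = $3,775.20. That would push OOP to $13,013.20, over the $12,175 cap, so patient pays $12,175 − $9,238 = $2,937. Insurer: $9,438 − $2,937 = $6,501.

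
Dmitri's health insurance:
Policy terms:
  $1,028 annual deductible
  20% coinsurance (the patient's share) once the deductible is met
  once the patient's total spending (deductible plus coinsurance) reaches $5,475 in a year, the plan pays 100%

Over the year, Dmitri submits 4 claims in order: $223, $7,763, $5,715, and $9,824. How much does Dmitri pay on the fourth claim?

$1,912.40

Claim 1 ($223): entire amount goes to the deductible. Patient owes $223 (running OOP $223).
Claim 2 ($7,763): $805 to deductible, leaving $6,958; 20% of $6,958 = $1,391.60. Cost to patient: $2,196.60. OOP to date $2,419.60.
Claim 3 ($5,715): deductible met; 20% of $5,715 = $1,143. Cost to patient: $1,143. OOP to date $3,562.60.
Claim 4 ($9,824): deductible met; 20% of $9,824 = $1,964.80. That would push OOP to $5,527.40, over the $5,475 cap, so patient pays $5,475 − $3,562.60 = $1,912.40.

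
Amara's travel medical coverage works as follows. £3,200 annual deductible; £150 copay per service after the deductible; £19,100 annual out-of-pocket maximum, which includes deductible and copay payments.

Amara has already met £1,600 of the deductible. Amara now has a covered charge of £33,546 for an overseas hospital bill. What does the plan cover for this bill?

Deductible still to meet: £3,200 − £1,600 = £1,600.
That leaves £33,546 − £1,600 = £31,946 for the copay.
Copay on this service: £150.
That puts the traveler's cost at £1,600 + £150 = £1,750 before any cap.
Total out-of-pocket so far would be £1,600 + £1,750 = £3,350, below the £19,100 cap — no reduction.
The plan picks up £33,546 − £1,750 = £31,796.

£31,796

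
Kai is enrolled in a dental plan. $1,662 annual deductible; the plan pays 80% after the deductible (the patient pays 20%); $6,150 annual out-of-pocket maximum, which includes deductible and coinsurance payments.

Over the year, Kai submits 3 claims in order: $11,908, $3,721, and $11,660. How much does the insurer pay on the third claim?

Claim 1 ($11,908): $1,662 to deductible, leaving $10,246; patient's 20% is $2,049.20. Patient pays $3,711.20; OOP now $3,711.20. Plan pays $11,908 − $3,711.20 = $8,196.80.
Claim 2 ($3,721): 20% coinsurance on $3,721 = $744.20. Patient owes $744.20 (running OOP $4,455.40). Plan pays $3,721 − $744.20 = $2,976.80.
Claim 3 ($11,660): 20% coinsurance on $11,660 = $2,332. OOP would hit $6,787.40 > $6,150, so the cap limits the patient to $6,150 − $4,455.40 = $1,694.60. Insurer: $11,660 − $1,694.60 = $9,965.40.

$9,965.40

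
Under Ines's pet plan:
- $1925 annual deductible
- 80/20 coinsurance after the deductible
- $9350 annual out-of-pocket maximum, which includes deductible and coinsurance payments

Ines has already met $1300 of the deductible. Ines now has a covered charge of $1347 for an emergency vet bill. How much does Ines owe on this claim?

Deductible still to meet: $1925 − $1300 = $625.
The remaining $722 (= $1347 − $625) moves to coinsurance.
Coinsurance: $722 × 20% = $144.40.
So the owner owes $625 + $144.40 = $769.40 before any cap.
Total out-of-pocket so far would be $1300 + $769.40 = $2069.40, below the $9350 cap — no reduction.

$769.40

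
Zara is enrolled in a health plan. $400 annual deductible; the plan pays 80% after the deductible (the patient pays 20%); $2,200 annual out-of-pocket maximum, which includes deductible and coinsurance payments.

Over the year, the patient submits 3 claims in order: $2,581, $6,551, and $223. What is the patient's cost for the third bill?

$44.60

Claim 1 ($2,581): deductible takes $400, $2,181 remains; coinsurance $2,181 × 20% = $436.20. Patient owes $836.20 (running OOP $836.20).
Claim 2 ($6,551): deductible met; 20% of $6,551 = $1,310.20. Patient owes $1,310.20 (running OOP $2,146.40).
Claim 3 ($223): 20% coinsurance on $223 = $44.60. Cost to patient: $44.60. OOP to date $2,191.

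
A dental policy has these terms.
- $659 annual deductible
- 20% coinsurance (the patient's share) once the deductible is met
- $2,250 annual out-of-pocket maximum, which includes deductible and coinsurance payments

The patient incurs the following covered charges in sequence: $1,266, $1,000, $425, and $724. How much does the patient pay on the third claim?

$85

Bill 1, $1,266: $659 finishes the deductible; $607 goes to coinsurance; 20% of $607 = $121.40. Cost to patient: $780.40. OOP to date $780.40.
Bill 2, $1,000: deductible met; 20% of $1,000 = $200. Cost to patient: $200. OOP to date $980.40.
Bill 3, $425: deductible met; 20% of $425 = $85. Patient owes $85 (running OOP $1,065.40).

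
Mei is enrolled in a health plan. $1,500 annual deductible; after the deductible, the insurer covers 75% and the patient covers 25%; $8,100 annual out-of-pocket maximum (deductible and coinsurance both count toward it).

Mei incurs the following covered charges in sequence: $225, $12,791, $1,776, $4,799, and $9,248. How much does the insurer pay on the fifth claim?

$7,170.75

#1 ($225): entire amount goes to the deductible. Patient pays $225; OOP now $225. Plan pays $225 − $225 = $0.
#2 ($12,791): deductible takes $1,275, $11,516 remains; patient's 25% is $2,879. Cost to patient: $4,154. OOP to date $4,379. Plan pays $12,791 − $4,154 = $8,637.
#3 ($1,776): 25% coinsurance on $1,776 = $444. Patient pays $444; OOP now $4,823. Insurer: $1,776 − $444 = $1,332.
#4 ($4,799): deductible already satisfied, so patient's share is 25% × $4,799 = $1,199.75. Patient pays $1,199.75; OOP now $6,022.75. Insurer: $4,799 − $1,199.75 = $3,599.25.
#5 ($9,248): deductible met; 25% of $9,248 = $2,312. Adding that to $6,022.75 gives $8,334.75, past the $8,100 cap; patient pays only $8,100 − $6,022.75 = $2,077.25. Insurer: $9,248 − $2,077.25 = $7,170.75.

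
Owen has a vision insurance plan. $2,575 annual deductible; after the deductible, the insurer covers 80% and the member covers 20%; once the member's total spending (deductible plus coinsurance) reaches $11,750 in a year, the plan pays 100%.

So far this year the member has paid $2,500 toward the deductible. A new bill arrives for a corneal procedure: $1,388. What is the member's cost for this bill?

$337.60

Remaining deductible: $2,575 − $2,500 = $75.
The remaining $1,313 (= $1,388 − $75) moves to coinsurance.
Member's 20% share of $1,313 is $262.60.
So the member owes $75 + $262.60 = $337.60 before any cap.
Cumulative spending $2,500 + $337.60 = $2,837.60 stays under the $11,750 maximum.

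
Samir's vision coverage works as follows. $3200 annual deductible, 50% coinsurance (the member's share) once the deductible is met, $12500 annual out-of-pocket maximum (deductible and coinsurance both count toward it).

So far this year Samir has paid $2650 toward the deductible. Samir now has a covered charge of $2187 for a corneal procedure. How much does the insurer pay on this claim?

Remaining deductible: $3200 − $2650 = $550.
The remaining $1637 (= $2187 − $550) moves to coinsurance.
50% of $1637 = $818.50 falls to the member.
So the member owes $550 + $818.50 = $1368.50 before any cap.
Total out-of-pocket so far would be $2650 + $1368.50 = $4018.50, below the $12500 cap — no reduction.
The insurer covers the remainder: $2187 − $1368.50 = $818.50.

$818.50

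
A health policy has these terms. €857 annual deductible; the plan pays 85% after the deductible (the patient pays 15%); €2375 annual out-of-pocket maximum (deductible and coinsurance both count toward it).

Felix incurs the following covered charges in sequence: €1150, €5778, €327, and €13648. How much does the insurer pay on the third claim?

€277.95

Claim 1 — €1150: €857 to deductible, leaving €293; patient's 15% is €43.95. Patient owes €900.95 (running OOP €900.95). Plan pays €1150 − €900.95 = €249.05.
Claim 2 — €5778: deductible met; 15% of €5778 = €866.70. Patient owes €866.70 (running OOP €1767.65). Plan pays €5778 − €866.70 = €4911.30.
Claim 3 — €327: deductible already satisfied, so patient's share is 15% × €327 = €49.05. Patient pays €49.05; OOP now €1816.70. Insurer: €327 − €49.05 = €277.95.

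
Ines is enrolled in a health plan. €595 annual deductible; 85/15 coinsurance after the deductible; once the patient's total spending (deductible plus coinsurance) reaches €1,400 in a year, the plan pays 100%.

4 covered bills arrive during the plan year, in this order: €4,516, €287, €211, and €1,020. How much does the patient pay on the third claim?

€31.65

Bill 1, €4,516: €595 finishes the deductible; €3,921 goes to coinsurance; coinsurance €3,921 × 15% = €588.15. Patient pays €1,183.15; OOP now €1,183.15.
Bill 2, €287: deductible met; 15% of €287 = €43.05. Patient owes €43.05 (running OOP €1,226.20).
Bill 3, €211: deductible already satisfied, so patient's share is 15% × €211 = €31.65. Patient pays €31.65; OOP now €1,257.85.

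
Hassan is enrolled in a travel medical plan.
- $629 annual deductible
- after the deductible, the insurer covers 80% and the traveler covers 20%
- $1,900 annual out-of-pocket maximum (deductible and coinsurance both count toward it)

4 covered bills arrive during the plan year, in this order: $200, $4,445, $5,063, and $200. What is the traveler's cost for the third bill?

#1 ($200): all of it applies to the deductible. Traveler pays $200; OOP now $200.
#2 ($4,445): $429 finishes the deductible; $4,016 goes to coinsurance; coinsurance $4,016 × 20% = $803.20. Traveler owes $1,232.20 (running OOP $1,432.20).
#3 ($5,063): 20% coinsurance on $5,063 = $1,012.60. OOP would hit $2,444.80 > $1,900, so the cap limits the traveler to $1,900 − $1,432.20 = $467.80.

$467.80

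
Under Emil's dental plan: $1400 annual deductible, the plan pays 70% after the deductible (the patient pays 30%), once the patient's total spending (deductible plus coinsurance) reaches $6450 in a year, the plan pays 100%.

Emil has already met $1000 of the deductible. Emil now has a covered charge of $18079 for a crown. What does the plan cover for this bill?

$12629

Remaining deductible: $1400 − $1000 = $400.
The remaining $17679 (= $18079 − $400) moves to coinsurance.
Coinsurance: $17679 × 30% = $5303.70.
So the patient owes $400 + $5303.70 = $5703.70 before any cap.
That would bring total out-of-pocket to $6703.70, past the $6450 cap. The patient is capped at $6450 − $1000 = $5450 on this claim.
The insurer covers the remainder: $18079 − $5450 = $12629.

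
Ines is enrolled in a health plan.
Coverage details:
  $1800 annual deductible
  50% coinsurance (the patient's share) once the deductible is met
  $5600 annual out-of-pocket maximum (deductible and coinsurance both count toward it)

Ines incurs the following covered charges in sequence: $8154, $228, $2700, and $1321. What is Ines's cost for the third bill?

#1 ($8154): $1800 to deductible, leaving $6354; 50% of $6354 = $3177. Cost to patient: $4977. OOP to date $4977.
#2 ($228): deductible already satisfied, so patient's share is 50% × $228 = $114. Patient pays $114; OOP now $5091.
#3 ($2700): 50% coinsurance on $2700 = $1350. OOP would hit $6441 > $5600, so the cap limits the patient to $5600 − $5091 = $509.

$509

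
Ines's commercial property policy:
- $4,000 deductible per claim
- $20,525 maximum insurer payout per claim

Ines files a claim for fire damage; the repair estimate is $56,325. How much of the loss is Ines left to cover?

$35,800

Less the $4,000 deductible: $56,325 − $4,000 = $52,325.
Since $52,325 > $20,525, the payout is capped at $20,525.
Business's share is the uncovered remainder: $56,325 − $20,525 = $35,800.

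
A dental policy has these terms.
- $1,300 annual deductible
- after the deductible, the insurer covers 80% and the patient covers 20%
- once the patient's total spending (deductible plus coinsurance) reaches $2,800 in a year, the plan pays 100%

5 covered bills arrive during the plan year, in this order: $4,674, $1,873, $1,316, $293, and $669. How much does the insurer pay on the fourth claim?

Claim 1 — $4,674: $1,300 finishes the deductible; $3,374 goes to coinsurance; patient's 20% is $674.80. Patient owes $1,974.80 (running OOP $1,974.80). Plan pays $4,674 − $1,974.80 = $2,699.20.
Claim 2 — $1,873: 20% coinsurance on $1,873 = $374.60. Patient pays $374.60; OOP now $2,349.40. Insurer: $1,873 − $374.60 = $1,498.40.
Claim 3 — $1,316: deductible already satisfied, so patient's share is 20% × $1,316 = $263.20. Cost to patient: $263.20. OOP to date $2,612.60. Plan pays $1,316 − $263.20 = $1,052.80.
Claim 4 — $293: deductible met; 20% of $293 = $58.60. Cost to patient: $58.60. OOP to date $2,671.20. Insurer: $293 − $58.60 = $234.40.

$234.40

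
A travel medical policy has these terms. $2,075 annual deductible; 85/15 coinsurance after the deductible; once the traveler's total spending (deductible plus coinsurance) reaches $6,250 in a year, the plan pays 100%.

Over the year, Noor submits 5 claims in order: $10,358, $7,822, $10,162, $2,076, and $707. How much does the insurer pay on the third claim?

$8,637.70

Claim 1 — $10,358: deductible takes $2,075, $8,283 remains; coinsurance $8,283 × 15% = $1,242.45. Traveler pays $3,317.45; OOP now $3,317.45. Plan pays $10,358 − $3,317.45 = $7,040.55.
Claim 2 — $7,822: 15% coinsurance on $7,822 = $1,173.30. Cost to traveler: $1,173.30. OOP to date $4,490.75. Insurer: $7,822 − $1,173.30 = $6,648.70.
Claim 3 — $10,162: deductible met; 15% of $10,162 = $1,524.30. Traveler pays $1,524.30; OOP now $6,015.05. Insurer: $10,162 − $1,524.30 = $8,637.70.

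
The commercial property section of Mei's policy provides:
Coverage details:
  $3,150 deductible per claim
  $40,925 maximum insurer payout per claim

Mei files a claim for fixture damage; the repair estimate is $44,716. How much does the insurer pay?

After the deductible, $44,716 − $3,150 = $41,566 remains.
$41,566 exceeds the $40,925 limit, so the insurer pays the limit: $40,925.

$40,925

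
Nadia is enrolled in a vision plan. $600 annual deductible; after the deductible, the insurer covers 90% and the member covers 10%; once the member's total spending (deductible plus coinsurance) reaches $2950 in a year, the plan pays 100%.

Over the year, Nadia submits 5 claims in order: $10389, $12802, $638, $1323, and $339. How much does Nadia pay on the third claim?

Claim 1 ($10389): deductible takes $600, $9789 remains; coinsurance $9789 × 10% = $978.90. Member owes $1578.90 (running OOP $1578.90).
Claim 2 ($12802): 10% coinsurance on $12802 = $1280.20. Member pays $1280.20; OOP now $2859.10.
Claim 3 ($638): 10% coinsurance on $638 = $63.80. Member pays $63.80; OOP now $2922.90.

$63.80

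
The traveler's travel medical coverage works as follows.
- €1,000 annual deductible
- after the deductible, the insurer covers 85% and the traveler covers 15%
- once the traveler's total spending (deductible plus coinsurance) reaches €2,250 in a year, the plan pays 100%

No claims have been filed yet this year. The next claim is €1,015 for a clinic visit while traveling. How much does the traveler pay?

The full €1,000 deductible is still open; €1,000 of this bill applies to it.
That leaves €1,015 − €1,000 = €15 for coinsurance.
15% of €15 = €2.25 falls to the traveler.
So the traveler owes €1,000 + €2.25 = €1,002.25 before any cap.
Year-to-date out-of-pocket becomes €0 + €1,002.25 = €1,002.25, still under the €2,250 maximum, so no cap applies.

€1,002.25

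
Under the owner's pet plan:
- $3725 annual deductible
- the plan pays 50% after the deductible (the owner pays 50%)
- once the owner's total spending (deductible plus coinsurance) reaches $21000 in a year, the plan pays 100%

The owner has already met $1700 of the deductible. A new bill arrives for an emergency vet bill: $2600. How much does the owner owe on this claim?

$2312.50

Remaining deductible: $3725 − $1700 = $2025.
After the $2025 deductible portion, $2600 − $2025 = $575 is subject to coinsurance.
Owner's 50% share of $575 is $287.50.
That puts the owner's cost at $2025 + $287.50 = $2312.50 before any cap.
Cumulative spending $1700 + $2312.50 = $4012.50 stays under the $21000 maximum.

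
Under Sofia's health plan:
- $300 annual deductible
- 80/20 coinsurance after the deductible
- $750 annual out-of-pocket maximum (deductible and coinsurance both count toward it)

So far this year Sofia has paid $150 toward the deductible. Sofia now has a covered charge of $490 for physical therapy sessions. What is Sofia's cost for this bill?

Remaining deductible: $300 − $150 = $150.
That leaves $490 − $150 = $340 for coinsurance.
20% of $340 = $68 falls to the patient.
Patient responsibility before any cap: $150 + $68 = $218.
Cumulative spending $150 + $218 = $368 stays under the $750 maximum.

$218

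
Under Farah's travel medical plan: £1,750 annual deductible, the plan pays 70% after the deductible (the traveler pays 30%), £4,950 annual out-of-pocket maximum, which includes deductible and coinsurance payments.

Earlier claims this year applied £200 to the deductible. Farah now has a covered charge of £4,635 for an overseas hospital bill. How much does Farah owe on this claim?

Deductible still to meet: £1,750 − £200 = £1,550.
After the £1,550 deductible portion, £4,635 − £1,550 = £3,085 is subject to coinsurance.
Traveler's 30% share of £3,085 is £925.50.
So the traveler owes £1,550 + £925.50 = £2,475.50 before any cap.
Cumulative spending £200 + £2,475.50 = £2,675.50 stays under the £4,950 maximum.

£2,475.50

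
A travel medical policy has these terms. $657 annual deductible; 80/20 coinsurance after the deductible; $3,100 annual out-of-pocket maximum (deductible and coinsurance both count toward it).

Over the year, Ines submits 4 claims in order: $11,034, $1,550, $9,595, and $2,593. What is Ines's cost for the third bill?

$57.60

#1 ($11,034): $657 to deductible, leaving $10,377; traveler's 20% is $2,075.40. Cost to traveler: $2,732.40. OOP to date $2,732.40.
#2 ($1,550): deductible met; 20% of $1,550 = $310. Traveler owes $310 (running OOP $3,042.40).
#3 ($9,595): deductible met; 20% of $9,595 = $1,919. Adding that to $3,042.40 gives $4,961.40, past the $3,100 cap; traveler pays only $3,100 − $3,042.40 = $57.60.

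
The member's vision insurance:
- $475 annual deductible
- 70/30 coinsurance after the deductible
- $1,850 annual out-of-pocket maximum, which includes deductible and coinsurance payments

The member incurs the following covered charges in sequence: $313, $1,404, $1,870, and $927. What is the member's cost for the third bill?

$561

Claim 1 ($313): fully absorbed by the deductible. Cost to member: $313. OOP to date $313.
Claim 2 ($1,404): $162 finishes the deductible; $1,242 goes to coinsurance; 30% of $1,242 = $372.60. Member pays $534.60; OOP now $847.60.
Claim 3 ($1,870): deductible already satisfied, so member's share is 30% × $1,870 = $561. Member pays $561; OOP now $1,408.60.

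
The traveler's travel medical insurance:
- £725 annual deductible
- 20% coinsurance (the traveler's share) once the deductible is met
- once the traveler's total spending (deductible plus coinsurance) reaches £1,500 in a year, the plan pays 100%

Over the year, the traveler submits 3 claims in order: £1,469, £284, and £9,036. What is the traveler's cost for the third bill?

£569.40

Bill 1, £1,469: £725 finishes the deductible; £744 goes to coinsurance; 20% of £744 = £148.80. Traveler pays £873.80; OOP now £873.80.
Bill 2, £284: deductible met; 20% of £284 = £56.80. Traveler pays £56.80; OOP now £930.60.
Bill 3, £9,036: deductible met; 20% of £9,036 = £1,807.20. Adding that to £930.60 gives £2,737.80, past the £1,500 cap; traveler pays only £1,500 − £930.60 = £569.40.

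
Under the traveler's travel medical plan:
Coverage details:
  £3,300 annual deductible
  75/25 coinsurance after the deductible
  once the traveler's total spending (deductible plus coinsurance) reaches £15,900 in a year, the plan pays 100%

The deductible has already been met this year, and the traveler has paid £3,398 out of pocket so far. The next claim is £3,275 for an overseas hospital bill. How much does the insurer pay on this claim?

£2,456.25

With the deductible met, the entire £3,275 is subject to coinsurance.
Coinsurance: £3,275 × 25% = £818.75.
Cumulative spending £3,398 + £818.75 = £4,216.75 stays under the £15,900 maximum.
Insurer pays the balance: £3,275 − £818.75 = £2,456.25.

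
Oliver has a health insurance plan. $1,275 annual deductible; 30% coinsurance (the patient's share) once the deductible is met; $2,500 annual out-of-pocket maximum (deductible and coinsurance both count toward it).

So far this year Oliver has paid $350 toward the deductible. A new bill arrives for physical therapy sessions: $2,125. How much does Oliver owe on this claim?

$1,285

Deductible still to meet: $1,275 − $350 = $925.
That leaves $2,125 − $925 = $1,200 for coinsurance.
Patient's 30% share of $1,200 is $360.
That puts the patient's cost at $925 + $360 = $1,285 before any cap.
Cumulative spending $350 + $1,285 = $1,635 stays under the $2,500 maximum.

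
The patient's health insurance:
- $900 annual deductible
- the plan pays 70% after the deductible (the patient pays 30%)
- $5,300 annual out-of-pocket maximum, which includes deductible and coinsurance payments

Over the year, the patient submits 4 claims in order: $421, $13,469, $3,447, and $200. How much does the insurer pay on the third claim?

$2,944

Bill 1, $421: entire amount goes to the deductible. Patient pays $421; OOP now $421. Plan pays $421 − $421 = $0.
Bill 2, $13,469: $479 to deductible, leaving $12,990; coinsurance $12,990 × 30% = $3,897. Patient pays $4,376; OOP now $4,797. Plan pays $13,469 − $4,376 = $9,093.
Bill 3, $3,447: deductible already satisfied, so patient's share is 30% × $3,447 = $1,034.10. Adding that to $4,797 gives $5,831.10, past the $5,300 cap; patient pays only $5,300 − $4,797 = $503. Plan pays $3,447 − $503 = $2,944.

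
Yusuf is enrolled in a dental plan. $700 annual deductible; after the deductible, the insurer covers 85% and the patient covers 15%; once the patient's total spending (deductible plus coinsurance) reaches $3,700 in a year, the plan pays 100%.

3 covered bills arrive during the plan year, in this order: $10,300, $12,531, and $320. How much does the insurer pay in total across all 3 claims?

$19,451

Bill 1, $10,300: deductible takes $700, $9,600 remains; coinsurance $9,600 × 15% = $1,440. Patient pays $2,140; OOP now $2,140. Insurer: $10,300 − $2,140 = $8,160.
Bill 2, $12,531: deductible met; 15% of $12,531 = $1,879.65. That would push OOP to $4,019.65, over the $3,700 cap, so patient pays $3,700 − $2,140 = $1,560. Plan pays $12,531 − $1,560 = $10,971.
Bill 3, $320: 15% coinsurance on $320 = $48. Adding that to $3,700 gives $3,748, past the $3,700 cap; patient pays only $3,700 − $3,700 = $0. Plan pays $320 − $0 = $320.
Insurer total = bills − patient's total = $23,151 − $3,700 = $19,451.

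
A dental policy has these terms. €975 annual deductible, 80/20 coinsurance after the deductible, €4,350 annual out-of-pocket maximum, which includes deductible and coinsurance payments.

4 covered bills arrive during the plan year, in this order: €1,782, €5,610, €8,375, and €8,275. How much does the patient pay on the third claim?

€1,675

Claim 1 (€1,782): deductible takes €975, €807 remains; coinsurance €807 × 20% = €161.40. Cost to patient: €1,136.40. OOP to date €1,136.40.
Claim 2 (€5,610): deductible met; 20% of €5,610 = €1,122. Patient owes €1,122 (running OOP €2,258.40).
Claim 3 (€8,375): deductible already satisfied, so patient's share is 20% × €8,375 = €1,675. Patient owes €1,675 (running OOP €3,933.40).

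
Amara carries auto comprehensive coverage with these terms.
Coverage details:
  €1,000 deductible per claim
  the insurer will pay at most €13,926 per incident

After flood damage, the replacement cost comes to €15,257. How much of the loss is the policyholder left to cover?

Less the €1,000 deductible: €15,257 − €1,000 = €14,257.
€14,257 exceeds the €13,926 limit, so the insurer pays the limit: €13,926.
Out of pocket: €15,257 − €13,926 = €1,331.

€1,331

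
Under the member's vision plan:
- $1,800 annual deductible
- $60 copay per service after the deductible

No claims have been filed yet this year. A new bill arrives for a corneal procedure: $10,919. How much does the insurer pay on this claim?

$9,059

Nothing has been paid toward the $1,800 deductible, so the first $1,800 of this charge is applied there.
That leaves $10,919 − $1,800 = $9,119 for the copay.
Copay on this service: $60.
So the member owes $1,800 + $60 = $1,860.
The insurer covers the remainder: $10,919 − $1,860 = $9,059.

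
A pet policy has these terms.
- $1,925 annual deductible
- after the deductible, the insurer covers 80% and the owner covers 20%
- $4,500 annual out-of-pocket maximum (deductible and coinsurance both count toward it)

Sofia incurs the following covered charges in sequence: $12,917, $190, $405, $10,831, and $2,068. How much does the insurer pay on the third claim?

Bill 1, $12,917: $1,925 to deductible, leaving $10,992; coinsurance $10,992 × 20% = $2,198.40. Owner owes $4,123.40 (running OOP $4,123.40). Insurer: $12,917 − $4,123.40 = $8,793.60.
Bill 2, $190: deductible already satisfied, so owner's share is 20% × $190 = $38. Cost to owner: $38. OOP to date $4,161.40. Plan pays $190 − $38 = $152.
Bill 3, $405: deductible already satisfied, so owner's share is 20% × $405 = $81. Cost to owner: $81. OOP to date $4,242.40. Insurer: $405 − $81 = $324.

$324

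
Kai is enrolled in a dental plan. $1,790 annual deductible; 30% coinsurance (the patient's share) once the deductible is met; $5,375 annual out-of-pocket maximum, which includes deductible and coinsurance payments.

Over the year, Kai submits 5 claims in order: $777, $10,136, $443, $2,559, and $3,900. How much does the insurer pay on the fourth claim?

$1,843.80

Claim 1 ($777): entire amount goes to the deductible. Cost to patient: $777. OOP to date $777. Insurer: $777 − $777 = $0.
Claim 2 ($10,136): $1,013 finishes the deductible; $9,123 goes to coinsurance; 30% of $9,123 = $2,736.90. Patient owes $3,749.90 (running OOP $4,526.90). Insurer: $10,136 − $3,749.90 = $6,386.10.
Claim 3 ($443): deductible met; 30% of $443 = $132.90. Patient owes $132.90 (running OOP $4,659.80). Plan pays $443 − $132.90 = $310.10.
Claim 4 ($2,559): deductible already satisfied, so patient's share is 30% × $2,559 = $767.70. Adding that to $4,659.80 gives $5,427.50, past the $5,375 cap; patient pays only $5,375 − $4,659.80 = $715.20. Insurer: $2,559 − $715.20 = $1,843.80.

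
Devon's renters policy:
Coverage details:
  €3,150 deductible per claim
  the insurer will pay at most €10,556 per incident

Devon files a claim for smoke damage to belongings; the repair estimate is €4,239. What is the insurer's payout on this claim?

€1,089

After the deductible, €4,239 − €3,150 = €1,089 remains.
€1,089 is within the €10,556 limit, so the insurer pays €1,089.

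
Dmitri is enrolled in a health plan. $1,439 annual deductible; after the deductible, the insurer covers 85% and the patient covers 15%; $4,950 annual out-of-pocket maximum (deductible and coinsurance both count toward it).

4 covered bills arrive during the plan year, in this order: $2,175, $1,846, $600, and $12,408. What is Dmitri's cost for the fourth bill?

$1,861.20

Bill 1, $2,175: deductible takes $1,439, $736 remains; 15% of $736 = $110.40. Cost to patient: $1,549.40. OOP to date $1,549.40.
Bill 2, $1,846: deductible met; 15% of $1,846 = $276.90. Patient owes $276.90 (running OOP $1,826.30).
Bill 3, $600: 15% coinsurance on $600 = $90. Patient pays $90; OOP now $1,916.30.
Bill 4, $12,408: 15% coinsurance on $12,408 = $1,861.20. Patient pays $1,861.20; OOP now $3,777.50.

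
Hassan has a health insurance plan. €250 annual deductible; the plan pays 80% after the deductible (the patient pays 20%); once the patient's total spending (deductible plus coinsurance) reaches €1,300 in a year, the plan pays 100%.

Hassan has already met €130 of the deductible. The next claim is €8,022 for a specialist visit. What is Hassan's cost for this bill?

Deductible still to meet: €250 − €130 = €120.
After the €120 deductible portion, €8,022 − €120 = €7,902 is subject to coinsurance.
Coinsurance: €7,902 × 20% = €1,580.40.
That puts the patient's cost at €120 + €1,580.40 = €1,700.40 before any cap.
That would bring total out-of-pocket to €1,830.40, past the €1,300 cap. The patient is capped at €1,300 − €130 = €1,170 on this claim.

€1,170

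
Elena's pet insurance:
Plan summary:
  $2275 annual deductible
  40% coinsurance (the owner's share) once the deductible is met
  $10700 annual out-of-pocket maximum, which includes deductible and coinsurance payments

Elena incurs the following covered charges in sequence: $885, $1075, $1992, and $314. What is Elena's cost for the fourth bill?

Claim 1 — $885: entire amount goes to the deductible. Owner owes $885 (running OOP $885).
Claim 2 — $1075: all of it applies to the deductible. Cost to owner: $1075. OOP to date $1960.
Claim 3 — $1992: deductible takes $315, $1677 remains; owner's 40% is $670.80. Cost to owner: $985.80. OOP to date $2945.80.
Claim 4 — $314: deductible met; 40% of $314 = $125.60. Owner owes $125.60 (running OOP $3071.40).

$125.60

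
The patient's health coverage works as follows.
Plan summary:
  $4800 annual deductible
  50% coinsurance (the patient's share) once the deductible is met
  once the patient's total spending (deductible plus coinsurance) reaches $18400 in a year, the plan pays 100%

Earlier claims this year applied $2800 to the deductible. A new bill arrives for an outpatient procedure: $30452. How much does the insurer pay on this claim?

$14852

Deductible still to meet: $4800 − $2800 = $2000.
The remaining $28452 (= $30452 − $2000) moves to coinsurance.
50% of $28452 = $14226 falls to the patient.
That puts the patient's cost at $2000 + $14226 = $16226 before any cap.
Year-to-date out-of-pocket would reach $2800 + $16226 = $19026, above the $18400 maximum, so the patient pays only $18400 − $2800 = $15600.
The insurer covers the remainder: $30452 − $15600 = $14852.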